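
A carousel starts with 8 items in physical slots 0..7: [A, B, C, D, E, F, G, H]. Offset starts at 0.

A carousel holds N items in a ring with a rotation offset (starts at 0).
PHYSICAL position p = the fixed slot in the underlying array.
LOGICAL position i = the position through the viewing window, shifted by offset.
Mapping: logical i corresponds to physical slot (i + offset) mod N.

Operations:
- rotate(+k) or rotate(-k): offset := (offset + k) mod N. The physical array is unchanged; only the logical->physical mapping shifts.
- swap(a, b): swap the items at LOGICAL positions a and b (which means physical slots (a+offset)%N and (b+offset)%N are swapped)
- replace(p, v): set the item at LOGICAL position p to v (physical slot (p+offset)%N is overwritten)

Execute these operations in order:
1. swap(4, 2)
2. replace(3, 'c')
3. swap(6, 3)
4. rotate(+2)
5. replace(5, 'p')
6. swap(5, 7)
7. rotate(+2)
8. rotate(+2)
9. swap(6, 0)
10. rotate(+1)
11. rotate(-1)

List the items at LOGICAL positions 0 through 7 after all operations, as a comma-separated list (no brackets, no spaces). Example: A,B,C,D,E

After op 1 (swap(4, 2)): offset=0, physical=[A,B,E,D,C,F,G,H], logical=[A,B,E,D,C,F,G,H]
After op 2 (replace(3, 'c')): offset=0, physical=[A,B,E,c,C,F,G,H], logical=[A,B,E,c,C,F,G,H]
After op 3 (swap(6, 3)): offset=0, physical=[A,B,E,G,C,F,c,H], logical=[A,B,E,G,C,F,c,H]
After op 4 (rotate(+2)): offset=2, physical=[A,B,E,G,C,F,c,H], logical=[E,G,C,F,c,H,A,B]
After op 5 (replace(5, 'p')): offset=2, physical=[A,B,E,G,C,F,c,p], logical=[E,G,C,F,c,p,A,B]
After op 6 (swap(5, 7)): offset=2, physical=[A,p,E,G,C,F,c,B], logical=[E,G,C,F,c,B,A,p]
After op 7 (rotate(+2)): offset=4, physical=[A,p,E,G,C,F,c,B], logical=[C,F,c,B,A,p,E,G]
After op 8 (rotate(+2)): offset=6, physical=[A,p,E,G,C,F,c,B], logical=[c,B,A,p,E,G,C,F]
After op 9 (swap(6, 0)): offset=6, physical=[A,p,E,G,c,F,C,B], logical=[C,B,A,p,E,G,c,F]
After op 10 (rotate(+1)): offset=7, physical=[A,p,E,G,c,F,C,B], logical=[B,A,p,E,G,c,F,C]
After op 11 (rotate(-1)): offset=6, physical=[A,p,E,G,c,F,C,B], logical=[C,B,A,p,E,G,c,F]

Answer: C,B,A,p,E,G,c,F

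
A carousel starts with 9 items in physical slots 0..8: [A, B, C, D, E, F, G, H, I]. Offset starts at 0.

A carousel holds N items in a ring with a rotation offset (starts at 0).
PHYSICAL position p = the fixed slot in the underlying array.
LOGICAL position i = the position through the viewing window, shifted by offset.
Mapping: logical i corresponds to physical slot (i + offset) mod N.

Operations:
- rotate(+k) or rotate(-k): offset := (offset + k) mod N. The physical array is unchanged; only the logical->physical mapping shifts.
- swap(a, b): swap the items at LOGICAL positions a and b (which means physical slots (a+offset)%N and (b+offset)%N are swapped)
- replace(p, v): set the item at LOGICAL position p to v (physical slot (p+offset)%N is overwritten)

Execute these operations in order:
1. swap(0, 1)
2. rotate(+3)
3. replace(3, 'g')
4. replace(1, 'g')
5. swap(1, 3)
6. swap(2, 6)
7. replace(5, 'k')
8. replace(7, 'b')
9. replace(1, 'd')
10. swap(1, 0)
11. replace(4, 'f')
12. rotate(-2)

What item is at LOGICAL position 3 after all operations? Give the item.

Answer: D

Derivation:
After op 1 (swap(0, 1)): offset=0, physical=[B,A,C,D,E,F,G,H,I], logical=[B,A,C,D,E,F,G,H,I]
After op 2 (rotate(+3)): offset=3, physical=[B,A,C,D,E,F,G,H,I], logical=[D,E,F,G,H,I,B,A,C]
After op 3 (replace(3, 'g')): offset=3, physical=[B,A,C,D,E,F,g,H,I], logical=[D,E,F,g,H,I,B,A,C]
After op 4 (replace(1, 'g')): offset=3, physical=[B,A,C,D,g,F,g,H,I], logical=[D,g,F,g,H,I,B,A,C]
After op 5 (swap(1, 3)): offset=3, physical=[B,A,C,D,g,F,g,H,I], logical=[D,g,F,g,H,I,B,A,C]
After op 6 (swap(2, 6)): offset=3, physical=[F,A,C,D,g,B,g,H,I], logical=[D,g,B,g,H,I,F,A,C]
After op 7 (replace(5, 'k')): offset=3, physical=[F,A,C,D,g,B,g,H,k], logical=[D,g,B,g,H,k,F,A,C]
After op 8 (replace(7, 'b')): offset=3, physical=[F,b,C,D,g,B,g,H,k], logical=[D,g,B,g,H,k,F,b,C]
After op 9 (replace(1, 'd')): offset=3, physical=[F,b,C,D,d,B,g,H,k], logical=[D,d,B,g,H,k,F,b,C]
After op 10 (swap(1, 0)): offset=3, physical=[F,b,C,d,D,B,g,H,k], logical=[d,D,B,g,H,k,F,b,C]
After op 11 (replace(4, 'f')): offset=3, physical=[F,b,C,d,D,B,g,f,k], logical=[d,D,B,g,f,k,F,b,C]
After op 12 (rotate(-2)): offset=1, physical=[F,b,C,d,D,B,g,f,k], logical=[b,C,d,D,B,g,f,k,F]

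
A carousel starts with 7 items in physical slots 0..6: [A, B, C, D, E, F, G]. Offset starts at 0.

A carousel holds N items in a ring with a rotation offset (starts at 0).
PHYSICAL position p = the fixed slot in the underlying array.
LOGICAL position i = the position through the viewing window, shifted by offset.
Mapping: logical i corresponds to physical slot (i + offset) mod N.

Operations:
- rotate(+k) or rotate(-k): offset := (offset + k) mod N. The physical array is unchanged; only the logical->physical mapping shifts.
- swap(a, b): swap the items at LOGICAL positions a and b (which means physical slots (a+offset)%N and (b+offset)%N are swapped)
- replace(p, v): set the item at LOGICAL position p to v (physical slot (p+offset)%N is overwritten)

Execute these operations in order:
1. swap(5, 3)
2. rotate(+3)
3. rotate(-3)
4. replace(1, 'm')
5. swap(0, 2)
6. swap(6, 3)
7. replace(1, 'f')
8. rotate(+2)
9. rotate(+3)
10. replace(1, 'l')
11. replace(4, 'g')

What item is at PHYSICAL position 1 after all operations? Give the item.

Answer: f

Derivation:
After op 1 (swap(5, 3)): offset=0, physical=[A,B,C,F,E,D,G], logical=[A,B,C,F,E,D,G]
After op 2 (rotate(+3)): offset=3, physical=[A,B,C,F,E,D,G], logical=[F,E,D,G,A,B,C]
After op 3 (rotate(-3)): offset=0, physical=[A,B,C,F,E,D,G], logical=[A,B,C,F,E,D,G]
After op 4 (replace(1, 'm')): offset=0, physical=[A,m,C,F,E,D,G], logical=[A,m,C,F,E,D,G]
After op 5 (swap(0, 2)): offset=0, physical=[C,m,A,F,E,D,G], logical=[C,m,A,F,E,D,G]
After op 6 (swap(6, 3)): offset=0, physical=[C,m,A,G,E,D,F], logical=[C,m,A,G,E,D,F]
After op 7 (replace(1, 'f')): offset=0, physical=[C,f,A,G,E,D,F], logical=[C,f,A,G,E,D,F]
After op 8 (rotate(+2)): offset=2, physical=[C,f,A,G,E,D,F], logical=[A,G,E,D,F,C,f]
After op 9 (rotate(+3)): offset=5, physical=[C,f,A,G,E,D,F], logical=[D,F,C,f,A,G,E]
After op 10 (replace(1, 'l')): offset=5, physical=[C,f,A,G,E,D,l], logical=[D,l,C,f,A,G,E]
After op 11 (replace(4, 'g')): offset=5, physical=[C,f,g,G,E,D,l], logical=[D,l,C,f,g,G,E]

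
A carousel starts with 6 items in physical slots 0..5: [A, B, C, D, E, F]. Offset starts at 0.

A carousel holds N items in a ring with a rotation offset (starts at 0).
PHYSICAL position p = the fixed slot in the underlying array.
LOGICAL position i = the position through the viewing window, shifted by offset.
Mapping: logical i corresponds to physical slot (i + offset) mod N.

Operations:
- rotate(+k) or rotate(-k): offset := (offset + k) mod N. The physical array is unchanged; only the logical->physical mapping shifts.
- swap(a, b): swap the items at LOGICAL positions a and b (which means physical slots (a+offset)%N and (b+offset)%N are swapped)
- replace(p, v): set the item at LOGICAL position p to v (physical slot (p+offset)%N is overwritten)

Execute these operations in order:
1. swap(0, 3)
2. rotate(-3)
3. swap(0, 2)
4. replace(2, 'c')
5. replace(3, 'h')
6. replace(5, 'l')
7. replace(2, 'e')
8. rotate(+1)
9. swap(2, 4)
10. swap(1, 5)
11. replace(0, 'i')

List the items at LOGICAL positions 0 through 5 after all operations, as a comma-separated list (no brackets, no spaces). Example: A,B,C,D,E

After op 1 (swap(0, 3)): offset=0, physical=[D,B,C,A,E,F], logical=[D,B,C,A,E,F]
After op 2 (rotate(-3)): offset=3, physical=[D,B,C,A,E,F], logical=[A,E,F,D,B,C]
After op 3 (swap(0, 2)): offset=3, physical=[D,B,C,F,E,A], logical=[F,E,A,D,B,C]
After op 4 (replace(2, 'c')): offset=3, physical=[D,B,C,F,E,c], logical=[F,E,c,D,B,C]
After op 5 (replace(3, 'h')): offset=3, physical=[h,B,C,F,E,c], logical=[F,E,c,h,B,C]
After op 6 (replace(5, 'l')): offset=3, physical=[h,B,l,F,E,c], logical=[F,E,c,h,B,l]
After op 7 (replace(2, 'e')): offset=3, physical=[h,B,l,F,E,e], logical=[F,E,e,h,B,l]
After op 8 (rotate(+1)): offset=4, physical=[h,B,l,F,E,e], logical=[E,e,h,B,l,F]
After op 9 (swap(2, 4)): offset=4, physical=[l,B,h,F,E,e], logical=[E,e,l,B,h,F]
After op 10 (swap(1, 5)): offset=4, physical=[l,B,h,e,E,F], logical=[E,F,l,B,h,e]
After op 11 (replace(0, 'i')): offset=4, physical=[l,B,h,e,i,F], logical=[i,F,l,B,h,e]

Answer: i,F,l,B,h,e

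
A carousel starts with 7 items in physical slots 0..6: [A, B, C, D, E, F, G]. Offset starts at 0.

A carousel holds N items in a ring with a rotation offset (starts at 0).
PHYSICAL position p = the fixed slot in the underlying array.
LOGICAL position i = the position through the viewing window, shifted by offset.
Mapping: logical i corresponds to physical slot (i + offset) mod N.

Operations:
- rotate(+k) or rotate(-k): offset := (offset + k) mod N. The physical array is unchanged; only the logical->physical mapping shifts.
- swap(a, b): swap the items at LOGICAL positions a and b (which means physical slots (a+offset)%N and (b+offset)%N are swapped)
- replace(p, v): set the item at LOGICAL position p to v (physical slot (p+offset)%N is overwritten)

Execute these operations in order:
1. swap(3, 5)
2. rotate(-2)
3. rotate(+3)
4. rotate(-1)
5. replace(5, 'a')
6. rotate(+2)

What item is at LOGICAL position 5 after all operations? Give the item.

Answer: A

Derivation:
After op 1 (swap(3, 5)): offset=0, physical=[A,B,C,F,E,D,G], logical=[A,B,C,F,E,D,G]
After op 2 (rotate(-2)): offset=5, physical=[A,B,C,F,E,D,G], logical=[D,G,A,B,C,F,E]
After op 3 (rotate(+3)): offset=1, physical=[A,B,C,F,E,D,G], logical=[B,C,F,E,D,G,A]
After op 4 (rotate(-1)): offset=0, physical=[A,B,C,F,E,D,G], logical=[A,B,C,F,E,D,G]
After op 5 (replace(5, 'a')): offset=0, physical=[A,B,C,F,E,a,G], logical=[A,B,C,F,E,a,G]
After op 6 (rotate(+2)): offset=2, physical=[A,B,C,F,E,a,G], logical=[C,F,E,a,G,A,B]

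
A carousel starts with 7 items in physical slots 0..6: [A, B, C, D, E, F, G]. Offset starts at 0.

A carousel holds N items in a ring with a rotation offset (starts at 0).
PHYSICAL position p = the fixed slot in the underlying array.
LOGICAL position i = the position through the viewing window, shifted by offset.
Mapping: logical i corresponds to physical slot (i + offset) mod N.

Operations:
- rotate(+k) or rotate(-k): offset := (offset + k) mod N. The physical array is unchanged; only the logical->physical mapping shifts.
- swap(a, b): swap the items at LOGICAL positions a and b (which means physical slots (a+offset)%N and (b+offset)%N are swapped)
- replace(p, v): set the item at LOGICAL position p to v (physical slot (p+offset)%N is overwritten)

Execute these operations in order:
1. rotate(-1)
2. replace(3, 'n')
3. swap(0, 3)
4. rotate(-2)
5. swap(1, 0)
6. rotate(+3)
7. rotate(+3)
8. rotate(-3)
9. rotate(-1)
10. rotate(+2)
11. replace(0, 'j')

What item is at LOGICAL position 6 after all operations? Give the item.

After op 1 (rotate(-1)): offset=6, physical=[A,B,C,D,E,F,G], logical=[G,A,B,C,D,E,F]
After op 2 (replace(3, 'n')): offset=6, physical=[A,B,n,D,E,F,G], logical=[G,A,B,n,D,E,F]
After op 3 (swap(0, 3)): offset=6, physical=[A,B,G,D,E,F,n], logical=[n,A,B,G,D,E,F]
After op 4 (rotate(-2)): offset=4, physical=[A,B,G,D,E,F,n], logical=[E,F,n,A,B,G,D]
After op 5 (swap(1, 0)): offset=4, physical=[A,B,G,D,F,E,n], logical=[F,E,n,A,B,G,D]
After op 6 (rotate(+3)): offset=0, physical=[A,B,G,D,F,E,n], logical=[A,B,G,D,F,E,n]
After op 7 (rotate(+3)): offset=3, physical=[A,B,G,D,F,E,n], logical=[D,F,E,n,A,B,G]
After op 8 (rotate(-3)): offset=0, physical=[A,B,G,D,F,E,n], logical=[A,B,G,D,F,E,n]
After op 9 (rotate(-1)): offset=6, physical=[A,B,G,D,F,E,n], logical=[n,A,B,G,D,F,E]
After op 10 (rotate(+2)): offset=1, physical=[A,B,G,D,F,E,n], logical=[B,G,D,F,E,n,A]
After op 11 (replace(0, 'j')): offset=1, physical=[A,j,G,D,F,E,n], logical=[j,G,D,F,E,n,A]

Answer: A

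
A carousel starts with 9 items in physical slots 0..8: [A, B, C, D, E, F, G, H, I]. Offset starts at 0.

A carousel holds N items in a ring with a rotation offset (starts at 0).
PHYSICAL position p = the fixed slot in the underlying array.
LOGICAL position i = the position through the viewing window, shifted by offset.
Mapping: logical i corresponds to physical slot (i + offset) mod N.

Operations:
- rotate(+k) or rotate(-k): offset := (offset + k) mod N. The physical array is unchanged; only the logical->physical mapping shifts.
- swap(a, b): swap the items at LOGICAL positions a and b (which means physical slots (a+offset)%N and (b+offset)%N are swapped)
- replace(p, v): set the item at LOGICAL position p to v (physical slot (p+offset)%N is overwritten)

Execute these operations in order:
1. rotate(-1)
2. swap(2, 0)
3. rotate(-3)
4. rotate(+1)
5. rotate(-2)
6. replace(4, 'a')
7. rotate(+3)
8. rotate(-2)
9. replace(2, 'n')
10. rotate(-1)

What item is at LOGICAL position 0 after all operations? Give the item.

Answer: E

Derivation:
After op 1 (rotate(-1)): offset=8, physical=[A,B,C,D,E,F,G,H,I], logical=[I,A,B,C,D,E,F,G,H]
After op 2 (swap(2, 0)): offset=8, physical=[A,I,C,D,E,F,G,H,B], logical=[B,A,I,C,D,E,F,G,H]
After op 3 (rotate(-3)): offset=5, physical=[A,I,C,D,E,F,G,H,B], logical=[F,G,H,B,A,I,C,D,E]
After op 4 (rotate(+1)): offset=6, physical=[A,I,C,D,E,F,G,H,B], logical=[G,H,B,A,I,C,D,E,F]
After op 5 (rotate(-2)): offset=4, physical=[A,I,C,D,E,F,G,H,B], logical=[E,F,G,H,B,A,I,C,D]
After op 6 (replace(4, 'a')): offset=4, physical=[A,I,C,D,E,F,G,H,a], logical=[E,F,G,H,a,A,I,C,D]
After op 7 (rotate(+3)): offset=7, physical=[A,I,C,D,E,F,G,H,a], logical=[H,a,A,I,C,D,E,F,G]
After op 8 (rotate(-2)): offset=5, physical=[A,I,C,D,E,F,G,H,a], logical=[F,G,H,a,A,I,C,D,E]
After op 9 (replace(2, 'n')): offset=5, physical=[A,I,C,D,E,F,G,n,a], logical=[F,G,n,a,A,I,C,D,E]
After op 10 (rotate(-1)): offset=4, physical=[A,I,C,D,E,F,G,n,a], logical=[E,F,G,n,a,A,I,C,D]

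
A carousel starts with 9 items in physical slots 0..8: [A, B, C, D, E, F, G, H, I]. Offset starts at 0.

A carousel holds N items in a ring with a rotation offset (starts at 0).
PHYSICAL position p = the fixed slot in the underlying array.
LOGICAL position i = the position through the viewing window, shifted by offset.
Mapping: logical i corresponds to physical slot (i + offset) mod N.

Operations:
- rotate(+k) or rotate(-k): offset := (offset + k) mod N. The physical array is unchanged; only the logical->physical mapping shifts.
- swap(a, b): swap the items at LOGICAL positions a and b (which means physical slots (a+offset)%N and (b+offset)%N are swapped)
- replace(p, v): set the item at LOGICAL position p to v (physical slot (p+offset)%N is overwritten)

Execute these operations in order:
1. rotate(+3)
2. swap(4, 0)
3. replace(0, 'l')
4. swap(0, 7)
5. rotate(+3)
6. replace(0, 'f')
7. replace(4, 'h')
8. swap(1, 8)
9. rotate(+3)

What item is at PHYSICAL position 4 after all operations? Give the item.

After op 1 (rotate(+3)): offset=3, physical=[A,B,C,D,E,F,G,H,I], logical=[D,E,F,G,H,I,A,B,C]
After op 2 (swap(4, 0)): offset=3, physical=[A,B,C,H,E,F,G,D,I], logical=[H,E,F,G,D,I,A,B,C]
After op 3 (replace(0, 'l')): offset=3, physical=[A,B,C,l,E,F,G,D,I], logical=[l,E,F,G,D,I,A,B,C]
After op 4 (swap(0, 7)): offset=3, physical=[A,l,C,B,E,F,G,D,I], logical=[B,E,F,G,D,I,A,l,C]
After op 5 (rotate(+3)): offset=6, physical=[A,l,C,B,E,F,G,D,I], logical=[G,D,I,A,l,C,B,E,F]
After op 6 (replace(0, 'f')): offset=6, physical=[A,l,C,B,E,F,f,D,I], logical=[f,D,I,A,l,C,B,E,F]
After op 7 (replace(4, 'h')): offset=6, physical=[A,h,C,B,E,F,f,D,I], logical=[f,D,I,A,h,C,B,E,F]
After op 8 (swap(1, 8)): offset=6, physical=[A,h,C,B,E,D,f,F,I], logical=[f,F,I,A,h,C,B,E,D]
After op 9 (rotate(+3)): offset=0, physical=[A,h,C,B,E,D,f,F,I], logical=[A,h,C,B,E,D,f,F,I]

Answer: E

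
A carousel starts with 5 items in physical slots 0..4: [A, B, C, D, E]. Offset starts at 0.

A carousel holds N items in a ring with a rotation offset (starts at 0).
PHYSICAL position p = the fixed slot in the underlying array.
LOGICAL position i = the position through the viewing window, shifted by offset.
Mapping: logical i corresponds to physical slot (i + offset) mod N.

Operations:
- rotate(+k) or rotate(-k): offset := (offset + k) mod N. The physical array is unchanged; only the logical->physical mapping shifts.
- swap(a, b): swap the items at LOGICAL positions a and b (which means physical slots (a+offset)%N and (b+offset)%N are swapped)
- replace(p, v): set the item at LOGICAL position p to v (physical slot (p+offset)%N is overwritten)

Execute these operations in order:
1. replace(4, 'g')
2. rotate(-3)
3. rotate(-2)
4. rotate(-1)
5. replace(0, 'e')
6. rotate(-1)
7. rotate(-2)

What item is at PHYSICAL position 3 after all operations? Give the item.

Answer: D

Derivation:
After op 1 (replace(4, 'g')): offset=0, physical=[A,B,C,D,g], logical=[A,B,C,D,g]
After op 2 (rotate(-3)): offset=2, physical=[A,B,C,D,g], logical=[C,D,g,A,B]
After op 3 (rotate(-2)): offset=0, physical=[A,B,C,D,g], logical=[A,B,C,D,g]
After op 4 (rotate(-1)): offset=4, physical=[A,B,C,D,g], logical=[g,A,B,C,D]
After op 5 (replace(0, 'e')): offset=4, physical=[A,B,C,D,e], logical=[e,A,B,C,D]
After op 6 (rotate(-1)): offset=3, physical=[A,B,C,D,e], logical=[D,e,A,B,C]
After op 7 (rotate(-2)): offset=1, physical=[A,B,C,D,e], logical=[B,C,D,e,A]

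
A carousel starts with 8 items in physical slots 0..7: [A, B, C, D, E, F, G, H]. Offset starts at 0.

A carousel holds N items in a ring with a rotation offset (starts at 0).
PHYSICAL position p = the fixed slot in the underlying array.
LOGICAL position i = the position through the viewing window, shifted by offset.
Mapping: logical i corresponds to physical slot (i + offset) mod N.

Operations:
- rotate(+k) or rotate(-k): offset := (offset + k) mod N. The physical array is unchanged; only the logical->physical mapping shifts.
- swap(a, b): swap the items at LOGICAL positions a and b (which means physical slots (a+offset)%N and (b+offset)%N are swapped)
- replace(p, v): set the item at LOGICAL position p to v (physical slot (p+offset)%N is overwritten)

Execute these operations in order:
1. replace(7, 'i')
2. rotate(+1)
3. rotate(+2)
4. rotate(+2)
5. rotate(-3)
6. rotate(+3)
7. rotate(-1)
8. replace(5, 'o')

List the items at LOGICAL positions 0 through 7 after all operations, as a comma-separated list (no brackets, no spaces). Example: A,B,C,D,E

Answer: E,F,G,i,A,o,C,D

Derivation:
After op 1 (replace(7, 'i')): offset=0, physical=[A,B,C,D,E,F,G,i], logical=[A,B,C,D,E,F,G,i]
After op 2 (rotate(+1)): offset=1, physical=[A,B,C,D,E,F,G,i], logical=[B,C,D,E,F,G,i,A]
After op 3 (rotate(+2)): offset=3, physical=[A,B,C,D,E,F,G,i], logical=[D,E,F,G,i,A,B,C]
After op 4 (rotate(+2)): offset=5, physical=[A,B,C,D,E,F,G,i], logical=[F,G,i,A,B,C,D,E]
After op 5 (rotate(-3)): offset=2, physical=[A,B,C,D,E,F,G,i], logical=[C,D,E,F,G,i,A,B]
After op 6 (rotate(+3)): offset=5, physical=[A,B,C,D,E,F,G,i], logical=[F,G,i,A,B,C,D,E]
After op 7 (rotate(-1)): offset=4, physical=[A,B,C,D,E,F,G,i], logical=[E,F,G,i,A,B,C,D]
After op 8 (replace(5, 'o')): offset=4, physical=[A,o,C,D,E,F,G,i], logical=[E,F,G,i,A,o,C,D]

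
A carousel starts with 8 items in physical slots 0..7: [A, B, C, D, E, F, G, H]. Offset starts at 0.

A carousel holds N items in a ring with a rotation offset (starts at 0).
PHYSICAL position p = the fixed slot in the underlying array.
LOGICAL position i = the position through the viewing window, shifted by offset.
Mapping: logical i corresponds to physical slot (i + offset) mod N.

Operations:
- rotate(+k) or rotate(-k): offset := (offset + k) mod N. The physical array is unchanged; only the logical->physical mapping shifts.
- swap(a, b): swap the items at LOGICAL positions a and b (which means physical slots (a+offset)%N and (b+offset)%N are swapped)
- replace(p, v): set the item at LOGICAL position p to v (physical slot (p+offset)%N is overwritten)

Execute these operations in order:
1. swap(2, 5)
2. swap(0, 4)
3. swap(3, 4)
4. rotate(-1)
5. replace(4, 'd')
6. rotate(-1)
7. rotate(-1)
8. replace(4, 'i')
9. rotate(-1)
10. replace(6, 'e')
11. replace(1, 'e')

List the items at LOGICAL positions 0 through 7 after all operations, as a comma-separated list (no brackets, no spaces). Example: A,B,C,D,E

Answer: D,e,G,H,E,i,e,d

Derivation:
After op 1 (swap(2, 5)): offset=0, physical=[A,B,F,D,E,C,G,H], logical=[A,B,F,D,E,C,G,H]
After op 2 (swap(0, 4)): offset=0, physical=[E,B,F,D,A,C,G,H], logical=[E,B,F,D,A,C,G,H]
After op 3 (swap(3, 4)): offset=0, physical=[E,B,F,A,D,C,G,H], logical=[E,B,F,A,D,C,G,H]
After op 4 (rotate(-1)): offset=7, physical=[E,B,F,A,D,C,G,H], logical=[H,E,B,F,A,D,C,G]
After op 5 (replace(4, 'd')): offset=7, physical=[E,B,F,d,D,C,G,H], logical=[H,E,B,F,d,D,C,G]
After op 6 (rotate(-1)): offset=6, physical=[E,B,F,d,D,C,G,H], logical=[G,H,E,B,F,d,D,C]
After op 7 (rotate(-1)): offset=5, physical=[E,B,F,d,D,C,G,H], logical=[C,G,H,E,B,F,d,D]
After op 8 (replace(4, 'i')): offset=5, physical=[E,i,F,d,D,C,G,H], logical=[C,G,H,E,i,F,d,D]
After op 9 (rotate(-1)): offset=4, physical=[E,i,F,d,D,C,G,H], logical=[D,C,G,H,E,i,F,d]
After op 10 (replace(6, 'e')): offset=4, physical=[E,i,e,d,D,C,G,H], logical=[D,C,G,H,E,i,e,d]
After op 11 (replace(1, 'e')): offset=4, physical=[E,i,e,d,D,e,G,H], logical=[D,e,G,H,E,i,e,d]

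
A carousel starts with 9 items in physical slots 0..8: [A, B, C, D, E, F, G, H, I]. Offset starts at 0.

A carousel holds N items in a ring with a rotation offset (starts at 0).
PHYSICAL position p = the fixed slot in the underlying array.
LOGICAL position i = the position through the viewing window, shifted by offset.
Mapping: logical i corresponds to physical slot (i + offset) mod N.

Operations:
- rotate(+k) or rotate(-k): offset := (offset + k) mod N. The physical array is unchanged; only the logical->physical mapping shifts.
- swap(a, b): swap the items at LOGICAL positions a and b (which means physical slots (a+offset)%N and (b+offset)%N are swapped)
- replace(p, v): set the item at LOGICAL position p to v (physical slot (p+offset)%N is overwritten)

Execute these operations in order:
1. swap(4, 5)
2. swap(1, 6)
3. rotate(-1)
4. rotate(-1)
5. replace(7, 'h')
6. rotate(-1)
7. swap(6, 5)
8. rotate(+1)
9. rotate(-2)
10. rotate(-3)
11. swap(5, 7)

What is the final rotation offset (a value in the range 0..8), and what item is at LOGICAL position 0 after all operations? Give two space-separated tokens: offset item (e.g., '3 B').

After op 1 (swap(4, 5)): offset=0, physical=[A,B,C,D,F,E,G,H,I], logical=[A,B,C,D,F,E,G,H,I]
After op 2 (swap(1, 6)): offset=0, physical=[A,G,C,D,F,E,B,H,I], logical=[A,G,C,D,F,E,B,H,I]
After op 3 (rotate(-1)): offset=8, physical=[A,G,C,D,F,E,B,H,I], logical=[I,A,G,C,D,F,E,B,H]
After op 4 (rotate(-1)): offset=7, physical=[A,G,C,D,F,E,B,H,I], logical=[H,I,A,G,C,D,F,E,B]
After op 5 (replace(7, 'h')): offset=7, physical=[A,G,C,D,F,h,B,H,I], logical=[H,I,A,G,C,D,F,h,B]
After op 6 (rotate(-1)): offset=6, physical=[A,G,C,D,F,h,B,H,I], logical=[B,H,I,A,G,C,D,F,h]
After op 7 (swap(6, 5)): offset=6, physical=[A,G,D,C,F,h,B,H,I], logical=[B,H,I,A,G,D,C,F,h]
After op 8 (rotate(+1)): offset=7, physical=[A,G,D,C,F,h,B,H,I], logical=[H,I,A,G,D,C,F,h,B]
After op 9 (rotate(-2)): offset=5, physical=[A,G,D,C,F,h,B,H,I], logical=[h,B,H,I,A,G,D,C,F]
After op 10 (rotate(-3)): offset=2, physical=[A,G,D,C,F,h,B,H,I], logical=[D,C,F,h,B,H,I,A,G]
After op 11 (swap(5, 7)): offset=2, physical=[H,G,D,C,F,h,B,A,I], logical=[D,C,F,h,B,A,I,H,G]

Answer: 2 D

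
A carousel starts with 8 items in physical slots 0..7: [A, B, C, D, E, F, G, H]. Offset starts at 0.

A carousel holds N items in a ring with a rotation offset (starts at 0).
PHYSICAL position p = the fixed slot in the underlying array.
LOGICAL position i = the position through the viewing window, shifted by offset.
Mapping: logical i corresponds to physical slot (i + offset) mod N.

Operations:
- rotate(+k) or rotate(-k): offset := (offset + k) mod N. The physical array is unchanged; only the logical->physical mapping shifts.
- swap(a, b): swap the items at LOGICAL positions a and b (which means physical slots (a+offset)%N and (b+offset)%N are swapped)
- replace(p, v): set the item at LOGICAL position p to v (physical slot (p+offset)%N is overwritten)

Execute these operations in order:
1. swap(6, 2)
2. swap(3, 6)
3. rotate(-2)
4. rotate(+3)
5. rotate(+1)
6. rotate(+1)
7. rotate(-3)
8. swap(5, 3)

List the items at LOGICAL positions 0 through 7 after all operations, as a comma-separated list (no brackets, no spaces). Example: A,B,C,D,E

After op 1 (swap(6, 2)): offset=0, physical=[A,B,G,D,E,F,C,H], logical=[A,B,G,D,E,F,C,H]
After op 2 (swap(3, 6)): offset=0, physical=[A,B,G,C,E,F,D,H], logical=[A,B,G,C,E,F,D,H]
After op 3 (rotate(-2)): offset=6, physical=[A,B,G,C,E,F,D,H], logical=[D,H,A,B,G,C,E,F]
After op 4 (rotate(+3)): offset=1, physical=[A,B,G,C,E,F,D,H], logical=[B,G,C,E,F,D,H,A]
After op 5 (rotate(+1)): offset=2, physical=[A,B,G,C,E,F,D,H], logical=[G,C,E,F,D,H,A,B]
After op 6 (rotate(+1)): offset=3, physical=[A,B,G,C,E,F,D,H], logical=[C,E,F,D,H,A,B,G]
After op 7 (rotate(-3)): offset=0, physical=[A,B,G,C,E,F,D,H], logical=[A,B,G,C,E,F,D,H]
After op 8 (swap(5, 3)): offset=0, physical=[A,B,G,F,E,C,D,H], logical=[A,B,G,F,E,C,D,H]

Answer: A,B,G,F,E,C,D,H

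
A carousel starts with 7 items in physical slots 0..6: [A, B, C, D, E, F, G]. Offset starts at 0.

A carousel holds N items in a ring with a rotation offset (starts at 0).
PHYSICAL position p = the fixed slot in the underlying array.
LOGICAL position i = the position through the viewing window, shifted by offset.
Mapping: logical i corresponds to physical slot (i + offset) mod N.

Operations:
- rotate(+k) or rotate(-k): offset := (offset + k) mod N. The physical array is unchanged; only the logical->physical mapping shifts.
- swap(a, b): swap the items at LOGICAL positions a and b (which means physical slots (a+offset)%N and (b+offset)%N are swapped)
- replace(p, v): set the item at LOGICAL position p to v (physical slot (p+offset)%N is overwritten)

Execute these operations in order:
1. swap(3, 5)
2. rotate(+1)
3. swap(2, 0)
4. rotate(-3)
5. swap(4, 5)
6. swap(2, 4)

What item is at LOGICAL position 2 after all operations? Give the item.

Answer: B

Derivation:
After op 1 (swap(3, 5)): offset=0, physical=[A,B,C,F,E,D,G], logical=[A,B,C,F,E,D,G]
After op 2 (rotate(+1)): offset=1, physical=[A,B,C,F,E,D,G], logical=[B,C,F,E,D,G,A]
After op 3 (swap(2, 0)): offset=1, physical=[A,F,C,B,E,D,G], logical=[F,C,B,E,D,G,A]
After op 4 (rotate(-3)): offset=5, physical=[A,F,C,B,E,D,G], logical=[D,G,A,F,C,B,E]
After op 5 (swap(4, 5)): offset=5, physical=[A,F,B,C,E,D,G], logical=[D,G,A,F,B,C,E]
After op 6 (swap(2, 4)): offset=5, physical=[B,F,A,C,E,D,G], logical=[D,G,B,F,A,C,E]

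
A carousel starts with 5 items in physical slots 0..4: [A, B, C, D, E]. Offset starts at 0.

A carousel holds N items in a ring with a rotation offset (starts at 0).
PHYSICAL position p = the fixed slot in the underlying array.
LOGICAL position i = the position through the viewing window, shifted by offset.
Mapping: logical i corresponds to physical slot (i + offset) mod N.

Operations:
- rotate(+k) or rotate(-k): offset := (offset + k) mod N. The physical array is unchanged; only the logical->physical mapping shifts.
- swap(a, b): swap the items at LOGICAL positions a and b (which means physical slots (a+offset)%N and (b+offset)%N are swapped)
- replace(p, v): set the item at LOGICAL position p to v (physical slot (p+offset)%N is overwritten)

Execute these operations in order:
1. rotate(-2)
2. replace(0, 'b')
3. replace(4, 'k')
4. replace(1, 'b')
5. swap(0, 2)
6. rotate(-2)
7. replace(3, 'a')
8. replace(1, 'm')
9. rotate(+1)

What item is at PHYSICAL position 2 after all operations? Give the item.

Answer: m

Derivation:
After op 1 (rotate(-2)): offset=3, physical=[A,B,C,D,E], logical=[D,E,A,B,C]
After op 2 (replace(0, 'b')): offset=3, physical=[A,B,C,b,E], logical=[b,E,A,B,C]
After op 3 (replace(4, 'k')): offset=3, physical=[A,B,k,b,E], logical=[b,E,A,B,k]
After op 4 (replace(1, 'b')): offset=3, physical=[A,B,k,b,b], logical=[b,b,A,B,k]
After op 5 (swap(0, 2)): offset=3, physical=[b,B,k,A,b], logical=[A,b,b,B,k]
After op 6 (rotate(-2)): offset=1, physical=[b,B,k,A,b], logical=[B,k,A,b,b]
After op 7 (replace(3, 'a')): offset=1, physical=[b,B,k,A,a], logical=[B,k,A,a,b]
After op 8 (replace(1, 'm')): offset=1, physical=[b,B,m,A,a], logical=[B,m,A,a,b]
After op 9 (rotate(+1)): offset=2, physical=[b,B,m,A,a], logical=[m,A,a,b,B]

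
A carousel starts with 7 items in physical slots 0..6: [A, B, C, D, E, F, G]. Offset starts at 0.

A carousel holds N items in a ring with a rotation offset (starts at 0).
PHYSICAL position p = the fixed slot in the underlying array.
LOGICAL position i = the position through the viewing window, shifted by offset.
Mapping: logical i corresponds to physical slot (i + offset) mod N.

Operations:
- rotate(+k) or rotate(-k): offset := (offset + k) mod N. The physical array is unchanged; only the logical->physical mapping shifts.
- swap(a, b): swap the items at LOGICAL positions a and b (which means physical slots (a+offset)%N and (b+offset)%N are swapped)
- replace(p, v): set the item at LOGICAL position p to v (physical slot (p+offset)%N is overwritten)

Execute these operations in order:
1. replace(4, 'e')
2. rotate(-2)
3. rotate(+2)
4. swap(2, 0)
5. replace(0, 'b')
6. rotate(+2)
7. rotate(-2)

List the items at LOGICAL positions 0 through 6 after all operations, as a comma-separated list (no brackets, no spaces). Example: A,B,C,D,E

After op 1 (replace(4, 'e')): offset=0, physical=[A,B,C,D,e,F,G], logical=[A,B,C,D,e,F,G]
After op 2 (rotate(-2)): offset=5, physical=[A,B,C,D,e,F,G], logical=[F,G,A,B,C,D,e]
After op 3 (rotate(+2)): offset=0, physical=[A,B,C,D,e,F,G], logical=[A,B,C,D,e,F,G]
After op 4 (swap(2, 0)): offset=0, physical=[C,B,A,D,e,F,G], logical=[C,B,A,D,e,F,G]
After op 5 (replace(0, 'b')): offset=0, physical=[b,B,A,D,e,F,G], logical=[b,B,A,D,e,F,G]
After op 6 (rotate(+2)): offset=2, physical=[b,B,A,D,e,F,G], logical=[A,D,e,F,G,b,B]
After op 7 (rotate(-2)): offset=0, physical=[b,B,A,D,e,F,G], logical=[b,B,A,D,e,F,G]

Answer: b,B,A,D,e,F,G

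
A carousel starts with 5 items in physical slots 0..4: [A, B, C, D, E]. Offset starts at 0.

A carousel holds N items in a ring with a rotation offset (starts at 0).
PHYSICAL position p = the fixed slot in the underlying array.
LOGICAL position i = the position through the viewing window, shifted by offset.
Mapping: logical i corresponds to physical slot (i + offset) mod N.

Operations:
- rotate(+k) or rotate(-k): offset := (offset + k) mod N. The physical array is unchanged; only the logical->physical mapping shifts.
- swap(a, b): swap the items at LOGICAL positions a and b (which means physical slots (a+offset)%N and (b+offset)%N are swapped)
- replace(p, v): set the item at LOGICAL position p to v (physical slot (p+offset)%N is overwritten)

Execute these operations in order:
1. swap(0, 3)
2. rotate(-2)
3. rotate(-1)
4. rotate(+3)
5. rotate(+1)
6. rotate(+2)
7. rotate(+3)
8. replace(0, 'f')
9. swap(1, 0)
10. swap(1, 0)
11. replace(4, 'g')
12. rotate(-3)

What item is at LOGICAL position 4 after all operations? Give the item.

Answer: C

Derivation:
After op 1 (swap(0, 3)): offset=0, physical=[D,B,C,A,E], logical=[D,B,C,A,E]
After op 2 (rotate(-2)): offset=3, physical=[D,B,C,A,E], logical=[A,E,D,B,C]
After op 3 (rotate(-1)): offset=2, physical=[D,B,C,A,E], logical=[C,A,E,D,B]
After op 4 (rotate(+3)): offset=0, physical=[D,B,C,A,E], logical=[D,B,C,A,E]
After op 5 (rotate(+1)): offset=1, physical=[D,B,C,A,E], logical=[B,C,A,E,D]
After op 6 (rotate(+2)): offset=3, physical=[D,B,C,A,E], logical=[A,E,D,B,C]
After op 7 (rotate(+3)): offset=1, physical=[D,B,C,A,E], logical=[B,C,A,E,D]
After op 8 (replace(0, 'f')): offset=1, physical=[D,f,C,A,E], logical=[f,C,A,E,D]
After op 9 (swap(1, 0)): offset=1, physical=[D,C,f,A,E], logical=[C,f,A,E,D]
After op 10 (swap(1, 0)): offset=1, physical=[D,f,C,A,E], logical=[f,C,A,E,D]
After op 11 (replace(4, 'g')): offset=1, physical=[g,f,C,A,E], logical=[f,C,A,E,g]
After op 12 (rotate(-3)): offset=3, physical=[g,f,C,A,E], logical=[A,E,g,f,C]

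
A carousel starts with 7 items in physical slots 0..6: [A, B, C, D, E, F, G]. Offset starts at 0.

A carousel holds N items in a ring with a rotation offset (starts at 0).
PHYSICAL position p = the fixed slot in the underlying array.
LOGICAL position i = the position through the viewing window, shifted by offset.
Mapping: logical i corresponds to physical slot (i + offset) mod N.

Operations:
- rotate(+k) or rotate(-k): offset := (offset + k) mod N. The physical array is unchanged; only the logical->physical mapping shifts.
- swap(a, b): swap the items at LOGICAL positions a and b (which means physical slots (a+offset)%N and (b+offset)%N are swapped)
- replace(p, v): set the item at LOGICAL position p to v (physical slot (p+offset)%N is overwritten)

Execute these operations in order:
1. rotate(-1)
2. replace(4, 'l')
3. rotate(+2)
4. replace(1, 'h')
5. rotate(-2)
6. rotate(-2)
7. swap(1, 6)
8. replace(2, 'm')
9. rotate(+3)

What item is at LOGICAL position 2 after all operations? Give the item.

After op 1 (rotate(-1)): offset=6, physical=[A,B,C,D,E,F,G], logical=[G,A,B,C,D,E,F]
After op 2 (replace(4, 'l')): offset=6, physical=[A,B,C,l,E,F,G], logical=[G,A,B,C,l,E,F]
After op 3 (rotate(+2)): offset=1, physical=[A,B,C,l,E,F,G], logical=[B,C,l,E,F,G,A]
After op 4 (replace(1, 'h')): offset=1, physical=[A,B,h,l,E,F,G], logical=[B,h,l,E,F,G,A]
After op 5 (rotate(-2)): offset=6, physical=[A,B,h,l,E,F,G], logical=[G,A,B,h,l,E,F]
After op 6 (rotate(-2)): offset=4, physical=[A,B,h,l,E,F,G], logical=[E,F,G,A,B,h,l]
After op 7 (swap(1, 6)): offset=4, physical=[A,B,h,F,E,l,G], logical=[E,l,G,A,B,h,F]
After op 8 (replace(2, 'm')): offset=4, physical=[A,B,h,F,E,l,m], logical=[E,l,m,A,B,h,F]
After op 9 (rotate(+3)): offset=0, physical=[A,B,h,F,E,l,m], logical=[A,B,h,F,E,l,m]

Answer: h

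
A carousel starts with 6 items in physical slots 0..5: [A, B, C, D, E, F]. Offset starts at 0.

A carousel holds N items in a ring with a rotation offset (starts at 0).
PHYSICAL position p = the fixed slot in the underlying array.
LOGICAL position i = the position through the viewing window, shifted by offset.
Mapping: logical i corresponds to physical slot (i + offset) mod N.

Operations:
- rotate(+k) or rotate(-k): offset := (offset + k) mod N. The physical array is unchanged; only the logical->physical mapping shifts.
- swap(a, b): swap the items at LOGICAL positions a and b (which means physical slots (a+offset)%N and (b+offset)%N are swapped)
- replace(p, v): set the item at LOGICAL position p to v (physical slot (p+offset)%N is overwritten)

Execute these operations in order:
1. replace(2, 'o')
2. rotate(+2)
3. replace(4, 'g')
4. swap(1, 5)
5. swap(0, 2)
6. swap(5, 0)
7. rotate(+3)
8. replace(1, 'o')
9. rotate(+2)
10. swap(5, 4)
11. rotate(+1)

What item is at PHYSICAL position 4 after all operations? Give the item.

After op 1 (replace(2, 'o')): offset=0, physical=[A,B,o,D,E,F], logical=[A,B,o,D,E,F]
After op 2 (rotate(+2)): offset=2, physical=[A,B,o,D,E,F], logical=[o,D,E,F,A,B]
After op 3 (replace(4, 'g')): offset=2, physical=[g,B,o,D,E,F], logical=[o,D,E,F,g,B]
After op 4 (swap(1, 5)): offset=2, physical=[g,D,o,B,E,F], logical=[o,B,E,F,g,D]
After op 5 (swap(0, 2)): offset=2, physical=[g,D,E,B,o,F], logical=[E,B,o,F,g,D]
After op 6 (swap(5, 0)): offset=2, physical=[g,E,D,B,o,F], logical=[D,B,o,F,g,E]
After op 7 (rotate(+3)): offset=5, physical=[g,E,D,B,o,F], logical=[F,g,E,D,B,o]
After op 8 (replace(1, 'o')): offset=5, physical=[o,E,D,B,o,F], logical=[F,o,E,D,B,o]
After op 9 (rotate(+2)): offset=1, physical=[o,E,D,B,o,F], logical=[E,D,B,o,F,o]
After op 10 (swap(5, 4)): offset=1, physical=[F,E,D,B,o,o], logical=[E,D,B,o,o,F]
After op 11 (rotate(+1)): offset=2, physical=[F,E,D,B,o,o], logical=[D,B,o,o,F,E]

Answer: o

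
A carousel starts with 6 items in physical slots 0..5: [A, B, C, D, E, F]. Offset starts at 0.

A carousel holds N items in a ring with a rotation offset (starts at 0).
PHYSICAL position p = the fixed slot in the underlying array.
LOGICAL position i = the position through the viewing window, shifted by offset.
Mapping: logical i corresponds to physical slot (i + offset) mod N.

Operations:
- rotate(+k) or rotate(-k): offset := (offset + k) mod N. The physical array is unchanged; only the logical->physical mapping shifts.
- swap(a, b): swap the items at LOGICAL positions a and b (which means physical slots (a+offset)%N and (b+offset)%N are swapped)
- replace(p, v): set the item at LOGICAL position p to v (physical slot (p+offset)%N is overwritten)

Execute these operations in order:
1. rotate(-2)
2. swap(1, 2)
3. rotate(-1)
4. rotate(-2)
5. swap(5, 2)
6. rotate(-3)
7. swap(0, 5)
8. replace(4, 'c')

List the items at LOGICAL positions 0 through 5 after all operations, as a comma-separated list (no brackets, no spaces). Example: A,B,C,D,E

Answer: F,A,D,B,c,E

Derivation:
After op 1 (rotate(-2)): offset=4, physical=[A,B,C,D,E,F], logical=[E,F,A,B,C,D]
After op 2 (swap(1, 2)): offset=4, physical=[F,B,C,D,E,A], logical=[E,A,F,B,C,D]
After op 3 (rotate(-1)): offset=3, physical=[F,B,C,D,E,A], logical=[D,E,A,F,B,C]
After op 4 (rotate(-2)): offset=1, physical=[F,B,C,D,E,A], logical=[B,C,D,E,A,F]
After op 5 (swap(5, 2)): offset=1, physical=[D,B,C,F,E,A], logical=[B,C,F,E,A,D]
After op 6 (rotate(-3)): offset=4, physical=[D,B,C,F,E,A], logical=[E,A,D,B,C,F]
After op 7 (swap(0, 5)): offset=4, physical=[D,B,C,E,F,A], logical=[F,A,D,B,C,E]
After op 8 (replace(4, 'c')): offset=4, physical=[D,B,c,E,F,A], logical=[F,A,D,B,c,E]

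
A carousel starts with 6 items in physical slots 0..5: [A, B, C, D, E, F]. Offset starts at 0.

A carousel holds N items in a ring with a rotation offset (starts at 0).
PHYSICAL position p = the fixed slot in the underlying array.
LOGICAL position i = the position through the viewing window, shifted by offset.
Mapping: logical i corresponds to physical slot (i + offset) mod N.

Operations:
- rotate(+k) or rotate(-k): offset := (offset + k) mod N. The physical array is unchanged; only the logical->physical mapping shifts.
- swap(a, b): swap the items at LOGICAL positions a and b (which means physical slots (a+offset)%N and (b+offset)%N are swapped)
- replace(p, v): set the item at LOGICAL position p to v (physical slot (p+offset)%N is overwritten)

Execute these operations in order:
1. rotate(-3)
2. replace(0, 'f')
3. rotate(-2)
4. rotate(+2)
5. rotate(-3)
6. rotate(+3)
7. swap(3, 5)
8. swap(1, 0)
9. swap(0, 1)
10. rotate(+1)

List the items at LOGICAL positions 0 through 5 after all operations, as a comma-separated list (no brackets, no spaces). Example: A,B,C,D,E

Answer: E,F,C,B,A,f

Derivation:
After op 1 (rotate(-3)): offset=3, physical=[A,B,C,D,E,F], logical=[D,E,F,A,B,C]
After op 2 (replace(0, 'f')): offset=3, physical=[A,B,C,f,E,F], logical=[f,E,F,A,B,C]
After op 3 (rotate(-2)): offset=1, physical=[A,B,C,f,E,F], logical=[B,C,f,E,F,A]
After op 4 (rotate(+2)): offset=3, physical=[A,B,C,f,E,F], logical=[f,E,F,A,B,C]
After op 5 (rotate(-3)): offset=0, physical=[A,B,C,f,E,F], logical=[A,B,C,f,E,F]
After op 6 (rotate(+3)): offset=3, physical=[A,B,C,f,E,F], logical=[f,E,F,A,B,C]
After op 7 (swap(3, 5)): offset=3, physical=[C,B,A,f,E,F], logical=[f,E,F,C,B,A]
After op 8 (swap(1, 0)): offset=3, physical=[C,B,A,E,f,F], logical=[E,f,F,C,B,A]
After op 9 (swap(0, 1)): offset=3, physical=[C,B,A,f,E,F], logical=[f,E,F,C,B,A]
After op 10 (rotate(+1)): offset=4, physical=[C,B,A,f,E,F], logical=[E,F,C,B,A,f]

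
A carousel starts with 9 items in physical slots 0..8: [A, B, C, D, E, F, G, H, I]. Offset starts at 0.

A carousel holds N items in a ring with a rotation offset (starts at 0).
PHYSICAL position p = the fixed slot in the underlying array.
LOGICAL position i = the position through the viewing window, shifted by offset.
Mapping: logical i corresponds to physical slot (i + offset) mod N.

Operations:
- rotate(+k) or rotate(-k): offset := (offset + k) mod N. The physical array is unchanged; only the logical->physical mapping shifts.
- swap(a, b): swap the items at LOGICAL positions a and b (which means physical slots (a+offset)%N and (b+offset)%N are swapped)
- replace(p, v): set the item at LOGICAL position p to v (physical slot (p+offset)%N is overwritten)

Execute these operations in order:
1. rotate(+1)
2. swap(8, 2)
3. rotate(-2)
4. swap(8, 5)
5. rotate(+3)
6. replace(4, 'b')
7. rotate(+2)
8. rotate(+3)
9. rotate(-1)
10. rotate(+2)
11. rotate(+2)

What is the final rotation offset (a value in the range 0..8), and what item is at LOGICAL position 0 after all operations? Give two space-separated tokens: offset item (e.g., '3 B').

After op 1 (rotate(+1)): offset=1, physical=[A,B,C,D,E,F,G,H,I], logical=[B,C,D,E,F,G,H,I,A]
After op 2 (swap(8, 2)): offset=1, physical=[D,B,C,A,E,F,G,H,I], logical=[B,C,A,E,F,G,H,I,D]
After op 3 (rotate(-2)): offset=8, physical=[D,B,C,A,E,F,G,H,I], logical=[I,D,B,C,A,E,F,G,H]
After op 4 (swap(8, 5)): offset=8, physical=[D,B,C,A,H,F,G,E,I], logical=[I,D,B,C,A,H,F,G,E]
After op 5 (rotate(+3)): offset=2, physical=[D,B,C,A,H,F,G,E,I], logical=[C,A,H,F,G,E,I,D,B]
After op 6 (replace(4, 'b')): offset=2, physical=[D,B,C,A,H,F,b,E,I], logical=[C,A,H,F,b,E,I,D,B]
After op 7 (rotate(+2)): offset=4, physical=[D,B,C,A,H,F,b,E,I], logical=[H,F,b,E,I,D,B,C,A]
After op 8 (rotate(+3)): offset=7, physical=[D,B,C,A,H,F,b,E,I], logical=[E,I,D,B,C,A,H,F,b]
After op 9 (rotate(-1)): offset=6, physical=[D,B,C,A,H,F,b,E,I], logical=[b,E,I,D,B,C,A,H,F]
After op 10 (rotate(+2)): offset=8, physical=[D,B,C,A,H,F,b,E,I], logical=[I,D,B,C,A,H,F,b,E]
After op 11 (rotate(+2)): offset=1, physical=[D,B,C,A,H,F,b,E,I], logical=[B,C,A,H,F,b,E,I,D]

Answer: 1 B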